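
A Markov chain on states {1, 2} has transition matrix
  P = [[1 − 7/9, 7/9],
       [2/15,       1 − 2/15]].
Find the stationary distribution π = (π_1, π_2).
π_1 = 6/41, π_2 = 35/41

Solve πP = π with π_1 + π_2 = 1. From πP = π: π_1 · (1 − 7/9) + π_2 · 2/15 = π_1 ⇒ π_2 · 2/15 = π_1 · 7/9 ⇒ π_2/π_1 = (7/9)/(2/15) = 35/6. Together with π_1 + π_2 = 1:
  π_1 = (2/15)/(7/9 + 2/15) = (2/15)/(41/45) = 6/41,
  π_2 = (7/9)/(7/9 + 2/15) = (7/9)/(41/45) = 35/41.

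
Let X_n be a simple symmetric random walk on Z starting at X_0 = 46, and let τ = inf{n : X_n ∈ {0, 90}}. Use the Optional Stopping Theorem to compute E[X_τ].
E[X_τ] = 46

X_n is a martingale and τ is a bounded-mean stopping time (indeed τ is finite a.s. with bounded expectation since the walk is in a bounded region). By the OST, E[X_τ] = E[X_0] = 46. Equivalently: E[X_τ] = 90 · P(hit 90 first) + 0 · P(hit 0 first) = 90 · (46/90) = 46.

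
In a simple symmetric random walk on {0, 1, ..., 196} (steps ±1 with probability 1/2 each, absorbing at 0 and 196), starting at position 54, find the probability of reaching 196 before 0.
P(hit 196 before 0) = 54/196 = 27/98

Let u_k = P(hit 196 before 0 | start at k). Then u_0 = 0, u_196 = 1, and u_k = u_{k-1}/2 + u_{k+1}/2 for 1 ≤ k ≤ 195. This harmonic recurrence is solved by u_k = k/196, giving u_54 = 54/196 = 27/98.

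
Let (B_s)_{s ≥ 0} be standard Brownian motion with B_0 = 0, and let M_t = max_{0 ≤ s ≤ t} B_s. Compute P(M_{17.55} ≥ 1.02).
P(M_{17.55} ≥ 1.02) = 2·P(B_{17.55} ≥ 1.02) = 2(1 − Φ(1.02/√17.55)) ≈ 0.8076

By the reflection principle for Brownian motion, P(M_t ≥ a) = 2 · P(B_t ≥ a) for a ≥ 0. Since B_t ~ N(0, t), P(B_t ≥ 1.02) = 1 − Φ(1.02/√t) = 1 − Φ(1.02/√17.55) = 1 − Φ(0.2435). So
  P(M_{17.55} ≥ 1.02) = 2(1 − Φ(0.2435)) ≈ 0.8076.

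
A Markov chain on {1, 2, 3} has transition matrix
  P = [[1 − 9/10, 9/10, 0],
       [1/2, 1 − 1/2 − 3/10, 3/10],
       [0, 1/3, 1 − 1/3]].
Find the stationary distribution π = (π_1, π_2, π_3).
π = (50/221, 90/221, 81/221)

This is a birth-death chain on three states, which satisfies detailed balance: π_1 · P_{12} = π_2 · P_{21} and π_2 · P_{23} = π_3 · P_{32}.
From π_1 · 9/10 = π_2 · 1/2: π_2/π_1 = (9/10)/(1/2) = 9/5.
From π_2 · 3/10 = π_3 · 1/3: π_3/π_2 = (3/10)/(1/3) = 9/10.
Take π_1 proportional to 1; then unnormalized π = (1, 9/5, 81/50). Normalize by dividing by the sum 221/50:
  π = (50/221, 90/221, 81/221).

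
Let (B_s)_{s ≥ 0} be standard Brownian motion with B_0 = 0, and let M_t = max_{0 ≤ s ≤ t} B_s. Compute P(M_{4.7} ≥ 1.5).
P(M_{4.7} ≥ 1.5) = 2·P(B_{4.7} ≥ 1.5) = 2(1 − Φ(1.5/√4.7)) ≈ 0.4890

By the reflection principle for Brownian motion, P(M_t ≥ a) = 2 · P(B_t ≥ a) for a ≥ 0. Since B_t ~ N(0, t), P(B_t ≥ 1.5) = 1 − Φ(1.5/√t) = 1 − Φ(1.5/√4.7) = 1 − Φ(0.6919). So
  P(M_{4.7} ≥ 1.5) = 2(1 − Φ(0.6919)) ≈ 0.4890.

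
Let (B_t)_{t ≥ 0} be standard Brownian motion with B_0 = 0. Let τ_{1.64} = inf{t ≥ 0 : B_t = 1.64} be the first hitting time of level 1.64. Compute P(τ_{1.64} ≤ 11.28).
P(τ_{1.64} ≤ 11.28) = 2(1 − Φ(1.64/√11.28)) = 2(1 − Φ(0.4883)) ≈ 0.6253

By the reflection principle for standard BM, P(τ_b ≤ t) = 2 · P(B_t ≥ b). Since B_t ~ N(0, t), P(B_t ≥ 1.64) = 1 − Φ(1.64/√t) = 1 − Φ(1.64/√11.28) = 1 − Φ(0.4883) ≈ 0.31267. Doubling: P(τ_{1.64} ≤ 11.28) ≈ 2 · 0.31267 = 0.62534 ≈ 0.6253.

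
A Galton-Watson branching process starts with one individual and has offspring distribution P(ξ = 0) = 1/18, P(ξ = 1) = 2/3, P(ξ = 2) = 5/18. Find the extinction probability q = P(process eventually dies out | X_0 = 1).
q = 1/5

The pgf is f(s) = 1/18 + 2/3·s + 5/18·s². The extinction probability q is the smallest fixed point of f in [0, 1]. Setting s = f(s):
  5/18·s² + (2/3 − 1)·s + 1/18 = 0
  5/18·s² − (1/18 + 5/18)·s + 1/18 = 0
which factors as (s − 1)·(5/18·s − 1/18) = 0, giving roots s = 1 and s = (1/18)/(5/18) = 1/5.
Mean offspring μ = 2/3 + 2·5/18 = 11/9 > 1 (supercritical), so q < 1. The extinction probability is the smaller root: q = (1/18)/(5/18) = 1/5.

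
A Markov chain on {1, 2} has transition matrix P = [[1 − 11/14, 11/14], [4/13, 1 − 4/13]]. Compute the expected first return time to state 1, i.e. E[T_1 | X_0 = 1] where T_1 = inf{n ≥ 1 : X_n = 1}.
E[T_1 | X_0 = 1] = 1/π_1 = 199/56

For an irreducible recurrent Markov chain with stationary distribution π, E[T_i | X_0 = i] = 1/π_i (Kac's formula). Here π_1 = (4/13)/(11/14 + 4/13) = (4/13)/(199/182) = 56/199, so E[T_1 | X_0 = 1] = 1/π_1 = (11/14 + 4/13)/(4/13) = (199/182)/(4/13) = 199/56.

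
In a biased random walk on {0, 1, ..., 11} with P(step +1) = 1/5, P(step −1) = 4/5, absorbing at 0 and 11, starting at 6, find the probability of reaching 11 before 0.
P(hit 11 before 0) = (1 − (4)^6) / (1 − (4)^11) = 1365/1398101

Let u_k denote P(reach 11 before 0 | start at k). Boundary: u_0 = 0, u_11 = 1. Recurrence: u_k = 1/5·u_{k+1} + 4/5·u_{k-1} for 1 ≤ k ≤ 10. Try u_k = A + B·r^k with r = q/p = (4/5)/(1/5) = 4. Substitution satisfies the recurrence; boundary conditions give:
  u_k = (1 − r^k) / (1 − r^N) = (1 − (4)^6) / (1 − (4)^11) = 1365/1398101.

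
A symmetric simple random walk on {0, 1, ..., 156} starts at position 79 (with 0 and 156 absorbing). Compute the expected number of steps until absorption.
E[τ | X_0 = 79] = 6083

Let v_k = E[τ | X_0 = k]. Boundary: v_0 = v_156 = 0. Recurrence: v_k = 1 + (v_{k-1} + v_{k+1})/2 for 1 ≤ k ≤ 155. The particular solution to v_k − (v_{k-1} + v_{k+1})/2 = 1 is v_k = −k^2. Adding homogeneous solution A + B k and matching boundaries gives v_k = k (156 − k). Substituting k = 79: v_79 = 79 · 77 = 6083.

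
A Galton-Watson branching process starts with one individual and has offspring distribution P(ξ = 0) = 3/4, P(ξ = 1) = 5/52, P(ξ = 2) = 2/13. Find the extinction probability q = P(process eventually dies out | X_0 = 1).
q = 1

Mean offspring μ = 0·3/4 + 1·5/52 + 2·2/13 = 21/52 ≤ 1. For μ ≤ 1 with offspring not concentrated at 1, the Galton-Watson process goes extinct almost surely, so q = 1.
(Algebraic check: The pgf is f(s) = 3/4 + 5/52·s + 2/13·s². The extinction probability q is the smallest fixed point of f in [0, 1]. Setting s = f(s):
  2/13·s² + (5/52 − 1)·s + 3/4 = 0
  2/13·s² − (3/4 + 2/13)·s + 3/4 = 0
which factors as (s − 1)·(2/13·s − 3/4) = 0, giving roots s = 1 and s = (3/4)/(2/13) = 39/8. Since 39/8 ≥ 1, the smallest root in [0, 1] is s = 1.)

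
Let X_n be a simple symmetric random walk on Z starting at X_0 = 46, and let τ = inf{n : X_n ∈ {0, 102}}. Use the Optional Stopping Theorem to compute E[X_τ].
E[X_τ] = 46

X_n is a martingale and τ is a bounded-mean stopping time (indeed τ is finite a.s. with bounded expectation since the walk is in a bounded region). By the OST, E[X_τ] = E[X_0] = 46. Equivalently: E[X_τ] = 102 · P(hit 102 first) + 0 · P(hit 0 first) = 102 · (46/102) = 46.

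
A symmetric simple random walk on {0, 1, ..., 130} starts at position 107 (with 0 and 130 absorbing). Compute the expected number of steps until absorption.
E[τ | X_0 = 107] = 2461

Let v_k = E[τ | X_0 = k]. Boundary: v_0 = v_130 = 0. Recurrence: v_k = 1 + (v_{k-1} + v_{k+1})/2 for 1 ≤ k ≤ 129. The particular solution to v_k − (v_{k-1} + v_{k+1})/2 = 1 is v_k = −k^2. Adding homogeneous solution A + B k and matching boundaries gives v_k = k (130 − k). Substituting k = 107: v_107 = 107 · 23 = 2461.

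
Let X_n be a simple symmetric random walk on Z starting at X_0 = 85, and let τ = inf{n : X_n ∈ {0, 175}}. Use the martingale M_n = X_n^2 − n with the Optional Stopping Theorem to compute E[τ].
E[τ] = 7650

M_n = X_n^2 − n is a martingale (since E[X_{n+1}^2 | F_n] = X_n^2 + 1). By OST (τ has finite mean in a bounded region), E[M_τ] = E[M_0] = X_0^2 − 0 = 85^2 = 7225. Also E[M_τ] = E[X_τ^2] − E[τ]. The walk exits at 0 or 175, with P(hit 175 first) = 85/175, so E[X_τ^2] = 175^2 · 85/175 + 0 = 14875. Thus E[τ] = E[X_τ^2] − E[M_τ] = 14875 − 7225 = 7650 = 85(175 − 85) = 7650.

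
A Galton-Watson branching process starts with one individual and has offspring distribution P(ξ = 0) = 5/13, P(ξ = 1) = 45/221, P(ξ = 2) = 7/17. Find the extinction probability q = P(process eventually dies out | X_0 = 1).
q = 85/91

The pgf is f(s) = 5/13 + 45/221·s + 7/17·s². The extinction probability q is the smallest fixed point of f in [0, 1]. Setting s = f(s):
  7/17·s² + (45/221 − 1)·s + 5/13 = 0
  7/17·s² − (5/13 + 7/17)·s + 5/13 = 0
which factors as (s − 1)·(7/17·s − 5/13) = 0, giving roots s = 1 and s = (5/13)/(7/17) = 85/91.
Mean offspring μ = 45/221 + 2·7/17 = 227/221 > 1 (supercritical), so q < 1. The extinction probability is the smaller root: q = (5/13)/(7/17) = 85/91.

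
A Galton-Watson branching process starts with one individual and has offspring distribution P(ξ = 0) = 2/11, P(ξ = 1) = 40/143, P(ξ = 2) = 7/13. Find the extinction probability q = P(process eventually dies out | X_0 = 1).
q = 26/77

The pgf is f(s) = 2/11 + 40/143·s + 7/13·s². The extinction probability q is the smallest fixed point of f in [0, 1]. Setting s = f(s):
  7/13·s² + (40/143 − 1)·s + 2/11 = 0
  7/13·s² − (2/11 + 7/13)·s + 2/11 = 0
which factors as (s − 1)·(7/13·s − 2/11) = 0, giving roots s = 1 and s = (2/11)/(7/13) = 26/77.
Mean offspring μ = 40/143 + 2·7/13 = 194/143 > 1 (supercritical), so q < 1. The extinction probability is the smaller root: q = (2/11)/(7/13) = 26/77.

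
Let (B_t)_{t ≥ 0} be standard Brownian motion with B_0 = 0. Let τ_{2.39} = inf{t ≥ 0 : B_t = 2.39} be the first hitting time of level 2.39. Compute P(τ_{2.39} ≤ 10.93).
P(τ_{2.39} ≤ 10.93) = 2(1 − Φ(2.39/√10.93)) = 2(1 − Φ(0.7229)) ≈ 0.4697

By the reflection principle for standard BM, P(τ_b ≤ t) = 2 · P(B_t ≥ b). Since B_t ~ N(0, t), P(B_t ≥ 2.39) = 1 − Φ(2.39/√t) = 1 − Φ(2.39/√10.93) = 1 − Φ(0.7229) ≈ 0.23487. Doubling: P(τ_{2.39} ≤ 10.93) ≈ 2 · 0.23487 = 0.46974 ≈ 0.4697.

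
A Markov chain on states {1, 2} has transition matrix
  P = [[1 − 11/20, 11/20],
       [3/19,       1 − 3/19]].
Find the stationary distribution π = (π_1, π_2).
π_1 = 60/269, π_2 = 209/269

Solve πP = π with π_1 + π_2 = 1. From πP = π: π_1 · (1 − 11/20) + π_2 · 3/19 = π_1 ⇒ π_2 · 3/19 = π_1 · 11/20 ⇒ π_2/π_1 = (11/20)/(3/19) = 209/60. Together with π_1 + π_2 = 1:
  π_1 = (3/19)/(11/20 + 3/19) = (3/19)/(269/380) = 60/269,
  π_2 = (11/20)/(11/20 + 3/19) = (11/20)/(269/380) = 209/269.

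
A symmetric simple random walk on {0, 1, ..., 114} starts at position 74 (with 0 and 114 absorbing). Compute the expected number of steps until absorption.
E[τ | X_0 = 74] = 2960

Let v_k = E[τ | X_0 = k]. Boundary: v_0 = v_114 = 0. Recurrence: v_k = 1 + (v_{k-1} + v_{k+1})/2 for 1 ≤ k ≤ 113. The particular solution to v_k − (v_{k-1} + v_{k+1})/2 = 1 is v_k = −k^2. Adding homogeneous solution A + B k and matching boundaries gives v_k = k (114 − k). Substituting k = 74: v_74 = 74 · 40 = 2960.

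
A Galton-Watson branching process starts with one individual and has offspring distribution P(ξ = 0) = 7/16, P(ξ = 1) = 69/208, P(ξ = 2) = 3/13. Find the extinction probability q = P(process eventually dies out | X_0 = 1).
q = 1

Mean offspring μ = 0·7/16 + 1·69/208 + 2·3/13 = 165/208 ≤ 1. For μ ≤ 1 with offspring not concentrated at 1, the Galton-Watson process goes extinct almost surely, so q = 1.
(Algebraic check: The pgf is f(s) = 7/16 + 69/208·s + 3/13·s². The extinction probability q is the smallest fixed point of f in [0, 1]. Setting s = f(s):
  3/13·s² + (69/208 − 1)·s + 7/16 = 0
  3/13·s² − (7/16 + 3/13)·s + 7/16 = 0
which factors as (s − 1)·(3/13·s − 7/16) = 0, giving roots s = 1 and s = (7/16)/(3/13) = 91/48. Since 91/48 ≥ 1, the smallest root in [0, 1] is s = 1.)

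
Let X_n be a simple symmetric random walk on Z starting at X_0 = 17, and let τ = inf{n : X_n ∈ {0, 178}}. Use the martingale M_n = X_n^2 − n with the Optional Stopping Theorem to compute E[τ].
E[τ] = 2737

M_n = X_n^2 − n is a martingale (since E[X_{n+1}^2 | F_n] = X_n^2 + 1). By OST (τ has finite mean in a bounded region), E[M_τ] = E[M_0] = X_0^2 − 0 = 17^2 = 289. Also E[M_τ] = E[X_τ^2] − E[τ]. The walk exits at 0 or 178, with P(hit 178 first) = 17/178, so E[X_τ^2] = 178^2 · 17/178 + 0 = 3026. Thus E[τ] = E[X_τ^2] − E[M_τ] = 3026 − 289 = 2737 = 17(178 − 17) = 2737.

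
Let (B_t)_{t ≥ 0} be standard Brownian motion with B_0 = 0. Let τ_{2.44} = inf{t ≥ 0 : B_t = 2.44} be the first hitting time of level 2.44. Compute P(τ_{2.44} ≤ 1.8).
P(τ_{2.44} ≤ 1.8) = 2(1 − Φ(2.44/√1.8)) = 2(1 − Φ(1.8187)) ≈ 0.0690

By the reflection principle for standard BM, P(τ_b ≤ t) = 2 · P(B_t ≥ b). Since B_t ~ N(0, t), P(B_t ≥ 2.44) = 1 − Φ(2.44/√t) = 1 − Φ(2.44/√1.8) = 1 − Φ(1.8187) ≈ 0.03448. Doubling: P(τ_{2.44} ≤ 1.8) ≈ 2 · 0.03448 = 0.06896 ≈ 0.0690.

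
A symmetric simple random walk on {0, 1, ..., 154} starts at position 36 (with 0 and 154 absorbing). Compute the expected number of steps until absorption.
E[τ | X_0 = 36] = 4248

Let v_k = E[τ | X_0 = k]. Boundary: v_0 = v_154 = 0. Recurrence: v_k = 1 + (v_{k-1} + v_{k+1})/2 for 1 ≤ k ≤ 153. The particular solution to v_k − (v_{k-1} + v_{k+1})/2 = 1 is v_k = −k^2. Adding homogeneous solution A + B k and matching boundaries gives v_k = k (154 − k). Substituting k = 36: v_36 = 36 · 118 = 4248.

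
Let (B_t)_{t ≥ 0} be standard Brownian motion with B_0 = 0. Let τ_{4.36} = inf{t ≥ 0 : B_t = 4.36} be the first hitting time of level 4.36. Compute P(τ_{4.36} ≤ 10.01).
P(τ_{4.36} ≤ 10.01) = 2(1 − Φ(4.36/√10.01)) = 2(1 − Φ(1.3781)) ≈ 0.1682

By the reflection principle for standard BM, P(τ_b ≤ t) = 2 · P(B_t ≥ b). Since B_t ~ N(0, t), P(B_t ≥ 4.36) = 1 − Φ(4.36/√t) = 1 − Φ(4.36/√10.01) = 1 − Φ(1.3781) ≈ 0.08409. Doubling: P(τ_{4.36} ≤ 10.01) ≈ 2 · 0.08409 = 0.16818 ≈ 0.1682.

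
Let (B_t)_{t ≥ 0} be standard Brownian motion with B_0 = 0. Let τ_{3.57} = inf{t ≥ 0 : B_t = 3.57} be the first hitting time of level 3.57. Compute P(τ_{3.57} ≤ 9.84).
P(τ_{3.57} ≤ 9.84) = 2(1 − Φ(3.57/√9.84)) = 2(1 − Φ(1.1381)) ≈ 0.2551

By the reflection principle for standard BM, P(τ_b ≤ t) = 2 · P(B_t ≥ b). Since B_t ~ N(0, t), P(B_t ≥ 3.57) = 1 − Φ(3.57/√t) = 1 − Φ(3.57/√9.84) = 1 − Φ(1.1381) ≈ 0.12754. Doubling: P(τ_{3.57} ≤ 9.84) ≈ 2 · 0.12754 = 0.25508 ≈ 0.2551.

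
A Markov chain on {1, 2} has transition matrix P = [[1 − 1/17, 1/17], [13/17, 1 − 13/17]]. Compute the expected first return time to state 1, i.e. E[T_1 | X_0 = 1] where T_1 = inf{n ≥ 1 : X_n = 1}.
E[T_1 | X_0 = 1] = 1/π_1 = 14/13

For an irreducible recurrent Markov chain with stationary distribution π, E[T_i | X_0 = i] = 1/π_i (Kac's formula). Here π_1 = (13/17)/(1/17 + 13/17) = (13/17)/(14/17) = 13/14, so E[T_1 | X_0 = 1] = 1/π_1 = (1/17 + 13/17)/(13/17) = (14/17)/(13/17) = 14/13.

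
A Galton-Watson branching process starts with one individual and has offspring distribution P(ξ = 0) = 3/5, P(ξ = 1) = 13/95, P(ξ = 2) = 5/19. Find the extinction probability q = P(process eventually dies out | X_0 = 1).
q = 1

Mean offspring μ = 0·3/5 + 1·13/95 + 2·5/19 = 63/95 ≤ 1. For μ ≤ 1 with offspring not concentrated at 1, the Galton-Watson process goes extinct almost surely, so q = 1.
(Algebraic check: The pgf is f(s) = 3/5 + 13/95·s + 5/19·s². The extinction probability q is the smallest fixed point of f in [0, 1]. Setting s = f(s):
  5/19·s² + (13/95 − 1)·s + 3/5 = 0
  5/19·s² − (3/5 + 5/19)·s + 3/5 = 0
which factors as (s − 1)·(5/19·s − 3/5) = 0, giving roots s = 1 and s = (3/5)/(5/19) = 57/25. Since 57/25 ≥ 1, the smallest root in [0, 1] is s = 1.)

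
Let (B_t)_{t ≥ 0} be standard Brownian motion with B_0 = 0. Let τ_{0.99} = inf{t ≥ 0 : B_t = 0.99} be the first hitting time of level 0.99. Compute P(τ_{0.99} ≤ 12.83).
P(τ_{0.99} ≤ 12.83) = 2(1 − Φ(0.99/√12.83)) = 2(1 − Φ(0.2764)) ≈ 0.7822

By the reflection principle for standard BM, P(τ_b ≤ t) = 2 · P(B_t ≥ b). Since B_t ~ N(0, t), P(B_t ≥ 0.99) = 1 − Φ(0.99/√t) = 1 − Φ(0.99/√12.83) = 1 − Φ(0.2764) ≈ 0.39112. Doubling: P(τ_{0.99} ≤ 12.83) ≈ 2 · 0.39112 = 0.78224 ≈ 0.7822.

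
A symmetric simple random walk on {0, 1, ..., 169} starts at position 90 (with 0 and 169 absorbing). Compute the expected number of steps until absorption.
E[τ | X_0 = 90] = 7110

Let v_k = E[τ | X_0 = k]. Boundary: v_0 = v_169 = 0. Recurrence: v_k = 1 + (v_{k-1} + v_{k+1})/2 for 1 ≤ k ≤ 168. The particular solution to v_k − (v_{k-1} + v_{k+1})/2 = 1 is v_k = −k^2. Adding homogeneous solution A + B k and matching boundaries gives v_k = k (169 − k). Substituting k = 90: v_90 = 90 · 79 = 7110.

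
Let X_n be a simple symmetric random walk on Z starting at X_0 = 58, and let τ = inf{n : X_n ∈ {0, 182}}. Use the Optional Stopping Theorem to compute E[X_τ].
E[X_τ] = 58

X_n is a martingale and τ is a bounded-mean stopping time (indeed τ is finite a.s. with bounded expectation since the walk is in a bounded region). By the OST, E[X_τ] = E[X_0] = 58. Equivalently: E[X_τ] = 182 · P(hit 182 first) + 0 · P(hit 0 first) = 182 · (58/182) = 58.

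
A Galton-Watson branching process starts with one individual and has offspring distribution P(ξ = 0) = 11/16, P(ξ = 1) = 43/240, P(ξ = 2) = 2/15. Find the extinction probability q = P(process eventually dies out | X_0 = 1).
q = 1

Mean offspring μ = 0·11/16 + 1·43/240 + 2·2/15 = 107/240 ≤ 1. For μ ≤ 1 with offspring not concentrated at 1, the Galton-Watson process goes extinct almost surely, so q = 1.
(Algebraic check: The pgf is f(s) = 11/16 + 43/240·s + 2/15·s². The extinction probability q is the smallest fixed point of f in [0, 1]. Setting s = f(s):
  2/15·s² + (43/240 − 1)·s + 11/16 = 0
  2/15·s² − (11/16 + 2/15)·s + 11/16 = 0
which factors as (s − 1)·(2/15·s − 11/16) = 0, giving roots s = 1 and s = (11/16)/(2/15) = 165/32. Since 165/32 ≥ 1, the smallest root in [0, 1] is s = 1.)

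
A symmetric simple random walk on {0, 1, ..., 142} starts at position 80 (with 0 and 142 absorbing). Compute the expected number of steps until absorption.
E[τ | X_0 = 80] = 4960

Let v_k = E[τ | X_0 = k]. Boundary: v_0 = v_142 = 0. Recurrence: v_k = 1 + (v_{k-1} + v_{k+1})/2 for 1 ≤ k ≤ 141. The particular solution to v_k − (v_{k-1} + v_{k+1})/2 = 1 is v_k = −k^2. Adding homogeneous solution A + B k and matching boundaries gives v_k = k (142 − k). Substituting k = 80: v_80 = 80 · 62 = 4960.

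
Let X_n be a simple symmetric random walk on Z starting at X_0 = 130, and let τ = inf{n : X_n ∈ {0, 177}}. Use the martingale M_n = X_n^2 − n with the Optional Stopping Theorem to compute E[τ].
E[τ] = 6110

M_n = X_n^2 − n is a martingale (since E[X_{n+1}^2 | F_n] = X_n^2 + 1). By OST (τ has finite mean in a bounded region), E[M_τ] = E[M_0] = X_0^2 − 0 = 130^2 = 16900. Also E[M_τ] = E[X_τ^2] − E[τ]. The walk exits at 0 or 177, with P(hit 177 first) = 130/177, so E[X_τ^2] = 177^2 · 130/177 + 0 = 23010. Thus E[τ] = E[X_τ^2] − E[M_τ] = 23010 − 16900 = 6110 = 130(177 − 130) = 6110.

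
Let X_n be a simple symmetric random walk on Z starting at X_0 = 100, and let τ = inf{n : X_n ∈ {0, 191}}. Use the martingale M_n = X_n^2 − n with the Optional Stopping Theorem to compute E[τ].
E[τ] = 9100

M_n = X_n^2 − n is a martingale (since E[X_{n+1}^2 | F_n] = X_n^2 + 1). By OST (τ has finite mean in a bounded region), E[M_τ] = E[M_0] = X_0^2 − 0 = 100^2 = 10000. Also E[M_τ] = E[X_τ^2] − E[τ]. The walk exits at 0 or 191, with P(hit 191 first) = 100/191, so E[X_τ^2] = 191^2 · 100/191 + 0 = 19100. Thus E[τ] = E[X_τ^2] − E[M_τ] = 19100 − 10000 = 9100 = 100(191 − 100) = 9100.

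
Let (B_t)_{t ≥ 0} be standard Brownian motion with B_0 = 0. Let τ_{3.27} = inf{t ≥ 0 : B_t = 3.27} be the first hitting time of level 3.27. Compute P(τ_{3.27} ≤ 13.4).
P(τ_{3.27} ≤ 13.4) = 2(1 − Φ(3.27/√13.4)) = 2(1 − Φ(0.8933)) ≈ 0.3717

By the reflection principle for standard BM, P(τ_b ≤ t) = 2 · P(B_t ≥ b). Since B_t ~ N(0, t), P(B_t ≥ 3.27) = 1 − Φ(3.27/√t) = 1 − Φ(3.27/√13.4) = 1 − Φ(0.8933) ≈ 0.18585. Doubling: P(τ_{3.27} ≤ 13.4) ≈ 2 · 0.18585 = 0.37170 ≈ 0.3717.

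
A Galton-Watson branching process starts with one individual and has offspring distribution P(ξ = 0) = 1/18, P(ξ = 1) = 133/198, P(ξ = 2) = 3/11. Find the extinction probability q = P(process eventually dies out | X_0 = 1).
q = 11/54

The pgf is f(s) = 1/18 + 133/198·s + 3/11·s². The extinction probability q is the smallest fixed point of f in [0, 1]. Setting s = f(s):
  3/11·s² + (133/198 − 1)·s + 1/18 = 0
  3/11·s² − (1/18 + 3/11)·s + 1/18 = 0
which factors as (s − 1)·(3/11·s − 1/18) = 0, giving roots s = 1 and s = (1/18)/(3/11) = 11/54.
Mean offspring μ = 133/198 + 2·3/11 = 241/198 > 1 (supercritical), so q < 1. The extinction probability is the smaller root: q = (1/18)/(3/11) = 11/54.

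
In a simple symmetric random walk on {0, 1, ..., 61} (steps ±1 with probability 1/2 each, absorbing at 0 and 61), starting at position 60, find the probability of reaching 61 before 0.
P(hit 61 before 0) = 60/61

Let u_k = P(hit 61 before 0 | start at k). Then u_0 = 0, u_61 = 1, and u_k = u_{k-1}/2 + u_{k+1}/2 for 1 ≤ k ≤ 60. This harmonic recurrence is solved by u_k = k/61, giving u_60 = 60/61.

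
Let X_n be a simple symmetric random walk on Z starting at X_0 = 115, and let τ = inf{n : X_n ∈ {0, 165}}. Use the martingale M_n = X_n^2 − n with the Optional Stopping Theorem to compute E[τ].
E[τ] = 5750

M_n = X_n^2 − n is a martingale (since E[X_{n+1}^2 | F_n] = X_n^2 + 1). By OST (τ has finite mean in a bounded region), E[M_τ] = E[M_0] = X_0^2 − 0 = 115^2 = 13225. Also E[M_τ] = E[X_τ^2] − E[τ]. The walk exits at 0 or 165, with P(hit 165 first) = 115/165, so E[X_τ^2] = 165^2 · 115/165 + 0 = 18975. Thus E[τ] = E[X_τ^2] − E[M_τ] = 18975 − 13225 = 5750 = 115(165 − 115) = 5750.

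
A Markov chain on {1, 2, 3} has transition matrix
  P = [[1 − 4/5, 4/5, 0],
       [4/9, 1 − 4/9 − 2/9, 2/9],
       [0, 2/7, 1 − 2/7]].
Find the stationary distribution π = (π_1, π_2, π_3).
π = (5/21, 3/7, 1/3)

This is a birth-death chain on three states, which satisfies detailed balance: π_1 · P_{12} = π_2 · P_{21} and π_2 · P_{23} = π_3 · P_{32}.
From π_1 · 4/5 = π_2 · 4/9: π_2/π_1 = (4/5)/(4/9) = 9/5.
From π_2 · 2/9 = π_3 · 2/7: π_3/π_2 = (2/9)/(2/7) = 7/9.
Take π_1 proportional to 1; then unnormalized π = (1, 9/5, 7/5). Normalize by dividing by the sum 21/5:
  π = (5/21, 3/7, 1/3).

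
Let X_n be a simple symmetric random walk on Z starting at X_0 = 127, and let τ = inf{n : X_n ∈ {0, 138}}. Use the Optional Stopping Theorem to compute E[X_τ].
E[X_τ] = 127

X_n is a martingale and τ is a bounded-mean stopping time (indeed τ is finite a.s. with bounded expectation since the walk is in a bounded region). By the OST, E[X_τ] = E[X_0] = 127. Equivalently: E[X_τ] = 138 · P(hit 138 first) + 0 · P(hit 0 first) = 138 · (127/138) = 127.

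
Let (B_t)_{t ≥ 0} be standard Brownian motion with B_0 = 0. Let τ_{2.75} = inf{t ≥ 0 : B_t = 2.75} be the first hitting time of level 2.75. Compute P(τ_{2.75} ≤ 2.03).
P(τ_{2.75} ≤ 2.03) = 2(1 − Φ(2.75/√2.03)) = 2(1 − Φ(1.9301)) ≈ 0.0536

By the reflection principle for standard BM, P(τ_b ≤ t) = 2 · P(B_t ≥ b). Since B_t ~ N(0, t), P(B_t ≥ 2.75) = 1 − Φ(2.75/√t) = 1 − Φ(2.75/√2.03) = 1 − Φ(1.9301) ≈ 0.02680. Doubling: P(τ_{2.75} ≤ 2.03) ≈ 2 · 0.02680 = 0.05360 ≈ 0.0536.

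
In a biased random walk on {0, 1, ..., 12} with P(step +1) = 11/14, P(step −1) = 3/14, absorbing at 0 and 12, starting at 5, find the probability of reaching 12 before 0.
P(hit 12 before 0) = (1 − (3/11)^5) / (1 − (3/11)^12) = 391711624271/392303480660

Let u_k denote P(reach 12 before 0 | start at k). Boundary: u_0 = 0, u_12 = 1. Recurrence: u_k = 11/14·u_{k+1} + 3/14·u_{k-1} for 1 ≤ k ≤ 11. Try u_k = A + B·r^k with r = q/p = (3/14)/(11/14) = 3/11. Substitution satisfies the recurrence; boundary conditions give:
  u_k = (1 − r^k) / (1 − r^N) = (1 − (3/11)^5) / (1 − (3/11)^12) = 391711624271/392303480660.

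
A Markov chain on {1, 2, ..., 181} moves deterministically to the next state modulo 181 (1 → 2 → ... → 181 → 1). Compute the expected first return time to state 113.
E[T_113 | X_0 = 113] = 181

The chain cycles deterministically, so starting at state 113 it returns in exactly 181 steps. Equivalently, the stationary distribution is uniform π_j = 1/181 for every state j, so by Kac's formula E[T_113] = 1/π_113 = 181.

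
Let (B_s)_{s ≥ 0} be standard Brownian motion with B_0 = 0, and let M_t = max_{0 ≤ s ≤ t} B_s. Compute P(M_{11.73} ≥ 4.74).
P(M_{11.73} ≥ 4.74) = 2·P(B_{11.73} ≥ 4.74) = 2(1 − Φ(4.74/√11.73)) ≈ 0.1664

By the reflection principle for Brownian motion, P(M_t ≥ a) = 2 · P(B_t ≥ a) for a ≥ 0. Since B_t ~ N(0, t), P(B_t ≥ 4.74) = 1 − Φ(4.74/√t) = 1 − Φ(4.74/√11.73) = 1 − Φ(1.3840). So
  P(M_{11.73} ≥ 4.74) = 2(1 − Φ(1.3840)) ≈ 0.1664.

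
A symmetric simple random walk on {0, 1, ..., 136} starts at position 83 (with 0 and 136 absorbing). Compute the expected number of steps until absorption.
E[τ | X_0 = 83] = 4399

Let v_k = E[τ | X_0 = k]. Boundary: v_0 = v_136 = 0. Recurrence: v_k = 1 + (v_{k-1} + v_{k+1})/2 for 1 ≤ k ≤ 135. The particular solution to v_k − (v_{k-1} + v_{k+1})/2 = 1 is v_k = −k^2. Adding homogeneous solution A + B k and matching boundaries gives v_k = k (136 − k). Substituting k = 83: v_83 = 83 · 53 = 4399.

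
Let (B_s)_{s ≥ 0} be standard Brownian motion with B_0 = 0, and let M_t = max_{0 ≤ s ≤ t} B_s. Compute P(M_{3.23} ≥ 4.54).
P(M_{3.23} ≥ 4.54) = 2·P(B_{3.23} ≥ 4.54) = 2(1 − Φ(4.54/√3.23)) ≈ 0.0115

By the reflection principle for Brownian motion, P(M_t ≥ a) = 2 · P(B_t ≥ a) for a ≥ 0. Since B_t ~ N(0, t), P(B_t ≥ 4.54) = 1 − Φ(4.54/√t) = 1 − Φ(4.54/√3.23) = 1 − Φ(2.5261). So
  P(M_{3.23} ≥ 4.54) = 2(1 − Φ(2.5261)) ≈ 0.0115.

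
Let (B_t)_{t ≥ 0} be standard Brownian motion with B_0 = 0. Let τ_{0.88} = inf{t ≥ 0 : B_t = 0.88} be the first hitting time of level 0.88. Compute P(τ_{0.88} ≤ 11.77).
P(τ_{0.88} ≤ 11.77) = 2(1 − Φ(0.88/√11.77)) = 2(1 − Φ(0.2565)) ≈ 0.7976

By the reflection principle for standard BM, P(τ_b ≤ t) = 2 · P(B_t ≥ b). Since B_t ~ N(0, t), P(B_t ≥ 0.88) = 1 − Φ(0.88/√t) = 1 − Φ(0.88/√11.77) = 1 − Φ(0.2565) ≈ 0.39878. Doubling: P(τ_{0.88} ≤ 11.77) ≈ 2 · 0.39878 = 0.79756 ≈ 0.7976.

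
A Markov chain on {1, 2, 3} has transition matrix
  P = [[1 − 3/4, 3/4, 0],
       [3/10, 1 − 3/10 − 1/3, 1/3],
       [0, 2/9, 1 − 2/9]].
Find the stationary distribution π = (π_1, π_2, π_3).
π = (4/29, 10/29, 15/29)

This is a birth-death chain on three states, which satisfies detailed balance: π_1 · P_{12} = π_2 · P_{21} and π_2 · P_{23} = π_3 · P_{32}.
From π_1 · 3/4 = π_2 · 3/10: π_2/π_1 = (3/4)/(3/10) = 5/2.
From π_2 · 1/3 = π_3 · 2/9: π_3/π_2 = (1/3)/(2/9) = 3/2.
Take π_1 proportional to 1; then unnormalized π = (1, 5/2, 15/4). Normalize by dividing by the sum 29/4:
  π = (4/29, 10/29, 15/29).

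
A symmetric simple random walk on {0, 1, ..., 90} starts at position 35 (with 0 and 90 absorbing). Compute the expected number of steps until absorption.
E[τ | X_0 = 35] = 1925

Let v_k = E[τ | X_0 = k]. Boundary: v_0 = v_90 = 0. Recurrence: v_k = 1 + (v_{k-1} + v_{k+1})/2 for 1 ≤ k ≤ 89. The particular solution to v_k − (v_{k-1} + v_{k+1})/2 = 1 is v_k = −k^2. Adding homogeneous solution A + B k and matching boundaries gives v_k = k (90 − k). Substituting k = 35: v_35 = 35 · 55 = 1925.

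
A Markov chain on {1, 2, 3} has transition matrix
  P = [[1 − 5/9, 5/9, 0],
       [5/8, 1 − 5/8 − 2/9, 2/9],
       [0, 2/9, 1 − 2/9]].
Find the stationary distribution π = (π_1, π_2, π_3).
π = (9/25, 8/25, 8/25)

This is a birth-death chain on three states, which satisfies detailed balance: π_1 · P_{12} = π_2 · P_{21} and π_2 · P_{23} = π_3 · P_{32}.
From π_1 · 5/9 = π_2 · 5/8: π_2/π_1 = (5/9)/(5/8) = 8/9.
From π_2 · 2/9 = π_3 · 2/9: π_3/π_2 = (2/9)/(2/9) = 1.
Take π_1 proportional to 1; then unnormalized π = (1, 8/9, 8/9). Normalize by dividing by the sum 25/9:
  π = (9/25, 8/25, 8/25).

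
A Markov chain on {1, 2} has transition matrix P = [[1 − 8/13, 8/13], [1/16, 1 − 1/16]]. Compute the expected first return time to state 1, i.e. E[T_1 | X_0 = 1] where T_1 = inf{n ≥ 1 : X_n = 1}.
E[T_1 | X_0 = 1] = 1/π_1 = 141/13

For an irreducible recurrent Markov chain with stationary distribution π, E[T_i | X_0 = i] = 1/π_i (Kac's formula). Here π_1 = (1/16)/(8/13 + 1/16) = (1/16)/(141/208) = 13/141, so E[T_1 | X_0 = 1] = 1/π_1 = (8/13 + 1/16)/(1/16) = (141/208)/(1/16) = 141/13.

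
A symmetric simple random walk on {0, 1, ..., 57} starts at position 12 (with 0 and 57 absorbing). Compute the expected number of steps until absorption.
E[τ | X_0 = 12] = 540

Let v_k = E[τ | X_0 = k]. Boundary: v_0 = v_57 = 0. Recurrence: v_k = 1 + (v_{k-1} + v_{k+1})/2 for 1 ≤ k ≤ 56. The particular solution to v_k − (v_{k-1} + v_{k+1})/2 = 1 is v_k = −k^2. Adding homogeneous solution A + B k and matching boundaries gives v_k = k (57 − k). Substituting k = 12: v_12 = 12 · 45 = 540.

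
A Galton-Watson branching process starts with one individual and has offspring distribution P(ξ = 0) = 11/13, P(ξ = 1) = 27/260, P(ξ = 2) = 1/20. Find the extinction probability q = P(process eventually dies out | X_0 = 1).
q = 1

Mean offspring μ = 0·11/13 + 1·27/260 + 2·1/20 = 53/260 ≤ 1. For μ ≤ 1 with offspring not concentrated at 1, the Galton-Watson process goes extinct almost surely, so q = 1.
(Algebraic check: The pgf is f(s) = 11/13 + 27/260·s + 1/20·s². The extinction probability q is the smallest fixed point of f in [0, 1]. Setting s = f(s):
  1/20·s² + (27/260 − 1)·s + 11/13 = 0
  1/20·s² − (11/13 + 1/20)·s + 11/13 = 0
which factors as (s − 1)·(1/20·s − 11/13) = 0, giving roots s = 1 and s = (11/13)/(1/20) = 220/13. Since 220/13 ≥ 1, the smallest root in [0, 1] is s = 1.)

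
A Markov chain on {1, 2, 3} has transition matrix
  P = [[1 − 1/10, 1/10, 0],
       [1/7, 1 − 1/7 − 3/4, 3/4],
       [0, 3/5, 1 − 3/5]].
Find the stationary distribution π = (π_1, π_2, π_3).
π = (40/103, 28/103, 35/103)

This is a birth-death chain on three states, which satisfies detailed balance: π_1 · P_{12} = π_2 · P_{21} and π_2 · P_{23} = π_3 · P_{32}.
From π_1 · 1/10 = π_2 · 1/7: π_2/π_1 = (1/10)/(1/7) = 7/10.
From π_2 · 3/4 = π_3 · 3/5: π_3/π_2 = (3/4)/(3/5) = 5/4.
Take π_1 proportional to 1; then unnormalized π = (1, 7/10, 7/8). Normalize by dividing by the sum 103/40:
  π = (40/103, 28/103, 35/103).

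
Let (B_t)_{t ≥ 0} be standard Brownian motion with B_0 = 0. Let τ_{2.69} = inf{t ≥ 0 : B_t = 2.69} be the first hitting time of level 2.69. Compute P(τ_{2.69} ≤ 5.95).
P(τ_{2.69} ≤ 5.95) = 2(1 − Φ(2.69/√5.95)) = 2(1 − Φ(1.1028)) ≈ 0.2701

By the reflection principle for standard BM, P(τ_b ≤ t) = 2 · P(B_t ≥ b). Since B_t ~ N(0, t), P(B_t ≥ 2.69) = 1 − Φ(2.69/√t) = 1 − Φ(2.69/√5.95) = 1 − Φ(1.1028) ≈ 0.13506. Doubling: P(τ_{2.69} ≤ 5.95) ≈ 2 · 0.13506 = 0.27012 ≈ 0.2701.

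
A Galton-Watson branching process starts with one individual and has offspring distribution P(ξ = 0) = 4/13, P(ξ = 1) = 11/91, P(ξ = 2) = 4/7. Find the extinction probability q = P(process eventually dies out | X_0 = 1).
q = 7/13

The pgf is f(s) = 4/13 + 11/91·s + 4/7·s². The extinction probability q is the smallest fixed point of f in [0, 1]. Setting s = f(s):
  4/7·s² + (11/91 − 1)·s + 4/13 = 0
  4/7·s² − (4/13 + 4/7)·s + 4/13 = 0
which factors as (s − 1)·(4/7·s − 4/13) = 0, giving roots s = 1 and s = (4/13)/(4/7) = 7/13.
Mean offspring μ = 11/91 + 2·4/7 = 115/91 > 1 (supercritical), so q < 1. The extinction probability is the smaller root: q = (4/13)/(4/7) = 7/13.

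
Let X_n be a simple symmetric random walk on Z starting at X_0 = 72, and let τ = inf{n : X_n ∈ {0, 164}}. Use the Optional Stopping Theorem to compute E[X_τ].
E[X_τ] = 72

X_n is a martingale and τ is a bounded-mean stopping time (indeed τ is finite a.s. with bounded expectation since the walk is in a bounded region). By the OST, E[X_τ] = E[X_0] = 72. Equivalently: E[X_τ] = 164 · P(hit 164 first) + 0 · P(hit 0 first) = 164 · (72/164) = 72.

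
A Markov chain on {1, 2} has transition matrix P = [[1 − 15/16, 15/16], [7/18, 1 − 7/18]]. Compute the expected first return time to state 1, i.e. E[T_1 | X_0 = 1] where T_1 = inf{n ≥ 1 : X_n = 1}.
E[T_1 | X_0 = 1] = 1/π_1 = 191/56

For an irreducible recurrent Markov chain with stationary distribution π, E[T_i | X_0 = i] = 1/π_i (Kac's formula). Here π_1 = (7/18)/(15/16 + 7/18) = (7/18)/(191/144) = 56/191, so E[T_1 | X_0 = 1] = 1/π_1 = (15/16 + 7/18)/(7/18) = (191/144)/(7/18) = 191/56.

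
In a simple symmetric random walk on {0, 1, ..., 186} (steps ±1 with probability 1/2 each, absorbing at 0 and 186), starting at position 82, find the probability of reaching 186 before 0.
P(hit 186 before 0) = 82/186 = 41/93

Let u_k = P(hit 186 before 0 | start at k). Then u_0 = 0, u_186 = 1, and u_k = u_{k-1}/2 + u_{k+1}/2 for 1 ≤ k ≤ 185. This harmonic recurrence is solved by u_k = k/186, giving u_82 = 82/186 = 41/93.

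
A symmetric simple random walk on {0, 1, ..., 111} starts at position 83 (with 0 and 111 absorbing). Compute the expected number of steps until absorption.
E[τ | X_0 = 83] = 2324

Let v_k = E[τ | X_0 = k]. Boundary: v_0 = v_111 = 0. Recurrence: v_k = 1 + (v_{k-1} + v_{k+1})/2 for 1 ≤ k ≤ 110. The particular solution to v_k − (v_{k-1} + v_{k+1})/2 = 1 is v_k = −k^2. Adding homogeneous solution A + B k and matching boundaries gives v_k = k (111 − k). Substituting k = 83: v_83 = 83 · 28 = 2324.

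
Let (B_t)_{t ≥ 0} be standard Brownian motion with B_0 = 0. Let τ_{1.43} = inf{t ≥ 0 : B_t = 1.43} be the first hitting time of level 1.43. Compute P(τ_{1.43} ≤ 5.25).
P(τ_{1.43} ≤ 5.25) = 2(1 − Φ(1.43/√5.25)) = 2(1 − Φ(0.6241)) ≈ 0.5326

By the reflection principle for standard BM, P(τ_b ≤ t) = 2 · P(B_t ≥ b). Since B_t ~ N(0, t), P(B_t ≥ 1.43) = 1 − Φ(1.43/√t) = 1 − Φ(1.43/√5.25) = 1 − Φ(0.6241) ≈ 0.26628. Doubling: P(τ_{1.43} ≤ 5.25) ≈ 2 · 0.26628 = 0.53256 ≈ 0.5326.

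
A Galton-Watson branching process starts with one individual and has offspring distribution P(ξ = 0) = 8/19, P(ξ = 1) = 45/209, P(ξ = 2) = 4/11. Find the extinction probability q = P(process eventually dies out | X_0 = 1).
q = 1

Mean offspring μ = 0·8/19 + 1·45/209 + 2·4/11 = 197/209 ≤ 1. For μ ≤ 1 with offspring not concentrated at 1, the Galton-Watson process goes extinct almost surely, so q = 1.
(Algebraic check: The pgf is f(s) = 8/19 + 45/209·s + 4/11·s². The extinction probability q is the smallest fixed point of f in [0, 1]. Setting s = f(s):
  4/11·s² + (45/209 − 1)·s + 8/19 = 0
  4/11·s² − (8/19 + 4/11)·s + 8/19 = 0
which factors as (s − 1)·(4/11·s − 8/19) = 0, giving roots s = 1 and s = (8/19)/(4/11) = 22/19. Since 22/19 ≥ 1, the smallest root in [0, 1] is s = 1.)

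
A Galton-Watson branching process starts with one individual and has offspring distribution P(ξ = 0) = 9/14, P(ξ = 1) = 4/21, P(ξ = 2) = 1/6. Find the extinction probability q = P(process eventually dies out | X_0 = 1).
q = 1

Mean offspring μ = 0·9/14 + 1·4/21 + 2·1/6 = 11/21 ≤ 1. For μ ≤ 1 with offspring not concentrated at 1, the Galton-Watson process goes extinct almost surely, so q = 1.
(Algebraic check: The pgf is f(s) = 9/14 + 4/21·s + 1/6·s². The extinction probability q is the smallest fixed point of f in [0, 1]. Setting s = f(s):
  1/6·s² + (4/21 − 1)·s + 9/14 = 0
  1/6·s² − (9/14 + 1/6)·s + 9/14 = 0
which factors as (s − 1)·(1/6·s − 9/14) = 0, giving roots s = 1 and s = (9/14)/(1/6) = 27/7. Since 27/7 ≥ 1, the smallest root in [0, 1] is s = 1.)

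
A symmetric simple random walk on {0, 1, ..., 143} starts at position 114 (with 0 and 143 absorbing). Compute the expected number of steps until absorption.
E[τ | X_0 = 114] = 3306

Let v_k = E[τ | X_0 = k]. Boundary: v_0 = v_143 = 0. Recurrence: v_k = 1 + (v_{k-1} + v_{k+1})/2 for 1 ≤ k ≤ 142. The particular solution to v_k − (v_{k-1} + v_{k+1})/2 = 1 is v_k = −k^2. Adding homogeneous solution A + B k and matching boundaries gives v_k = k (143 − k). Substituting k = 114: v_114 = 114 · 29 = 3306.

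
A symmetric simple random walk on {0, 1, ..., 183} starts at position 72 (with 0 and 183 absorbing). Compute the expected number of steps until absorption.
E[τ | X_0 = 72] = 7992

Let v_k = E[τ | X_0 = k]. Boundary: v_0 = v_183 = 0. Recurrence: v_k = 1 + (v_{k-1} + v_{k+1})/2 for 1 ≤ k ≤ 182. The particular solution to v_k − (v_{k-1} + v_{k+1})/2 = 1 is v_k = −k^2. Adding homogeneous solution A + B k and matching boundaries gives v_k = k (183 − k). Substituting k = 72: v_72 = 72 · 111 = 7992.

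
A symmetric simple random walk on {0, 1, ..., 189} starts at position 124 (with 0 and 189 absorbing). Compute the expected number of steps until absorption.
E[τ | X_0 = 124] = 8060

Let v_k = E[τ | X_0 = k]. Boundary: v_0 = v_189 = 0. Recurrence: v_k = 1 + (v_{k-1} + v_{k+1})/2 for 1 ≤ k ≤ 188. The particular solution to v_k − (v_{k-1} + v_{k+1})/2 = 1 is v_k = −k^2. Adding homogeneous solution A + B k and matching boundaries gives v_k = k (189 − k). Substituting k = 124: v_124 = 124 · 65 = 8060.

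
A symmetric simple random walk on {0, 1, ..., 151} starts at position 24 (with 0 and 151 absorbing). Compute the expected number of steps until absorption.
E[τ | X_0 = 24] = 3048

Let v_k = E[τ | X_0 = k]. Boundary: v_0 = v_151 = 0. Recurrence: v_k = 1 + (v_{k-1} + v_{k+1})/2 for 1 ≤ k ≤ 150. The particular solution to v_k − (v_{k-1} + v_{k+1})/2 = 1 is v_k = −k^2. Adding homogeneous solution A + B k and matching boundaries gives v_k = k (151 − k). Substituting k = 24: v_24 = 24 · 127 = 3048.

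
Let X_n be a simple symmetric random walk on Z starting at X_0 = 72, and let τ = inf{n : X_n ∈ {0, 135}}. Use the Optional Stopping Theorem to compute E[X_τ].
E[X_τ] = 72

X_n is a martingale and τ is a bounded-mean stopping time (indeed τ is finite a.s. with bounded expectation since the walk is in a bounded region). By the OST, E[X_τ] = E[X_0] = 72. Equivalently: E[X_τ] = 135 · P(hit 135 first) + 0 · P(hit 0 first) = 135 · (72/135) = 72.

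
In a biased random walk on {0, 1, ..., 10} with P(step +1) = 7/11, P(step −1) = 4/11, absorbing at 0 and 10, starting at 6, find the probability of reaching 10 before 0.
P(hit 10 before 0) = (1 − (4/7)^6) / (1 − (4/7)^10) = 8261841/8528081

Let u_k denote P(reach 10 before 0 | start at k). Boundary: u_0 = 0, u_10 = 1. Recurrence: u_k = 7/11·u_{k+1} + 4/11·u_{k-1} for 1 ≤ k ≤ 9. Try u_k = A + B·r^k with r = q/p = (4/11)/(7/11) = 4/7. Substitution satisfies the recurrence; boundary conditions give:
  u_k = (1 − r^k) / (1 − r^N) = (1 − (4/7)^6) / (1 − (4/7)^10) = 8261841/8528081.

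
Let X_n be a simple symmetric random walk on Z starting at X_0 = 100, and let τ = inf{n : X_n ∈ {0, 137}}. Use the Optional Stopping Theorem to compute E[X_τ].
E[X_τ] = 100

X_n is a martingale and τ is a bounded-mean stopping time (indeed τ is finite a.s. with bounded expectation since the walk is in a bounded region). By the OST, E[X_τ] = E[X_0] = 100. Equivalently: E[X_τ] = 137 · P(hit 137 first) + 0 · P(hit 0 first) = 137 · (100/137) = 100.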